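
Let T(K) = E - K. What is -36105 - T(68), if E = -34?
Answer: -36003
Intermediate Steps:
T(K) = -34 - K
-36105 - T(68) = -36105 - (-34 - 1*68) = -36105 - (-34 - 68) = -36105 - 1*(-102) = -36105 + 102 = -36003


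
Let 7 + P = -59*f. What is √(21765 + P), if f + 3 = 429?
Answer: 4*I*√211 ≈ 58.103*I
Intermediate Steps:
f = 426 (f = -3 + 429 = 426)
P = -25141 (P = -7 - 59*426 = -7 - 25134 = -25141)
√(21765 + P) = √(21765 - 25141) = √(-3376) = 4*I*√211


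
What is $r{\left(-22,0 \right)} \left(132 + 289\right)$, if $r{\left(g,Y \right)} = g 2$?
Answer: $-18524$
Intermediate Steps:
$r{\left(g,Y \right)} = 2 g$
$r{\left(-22,0 \right)} \left(132 + 289\right) = 2 \left(-22\right) \left(132 + 289\right) = \left(-44\right) 421 = -18524$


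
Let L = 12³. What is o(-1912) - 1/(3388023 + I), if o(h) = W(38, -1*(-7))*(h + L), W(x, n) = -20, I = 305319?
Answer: 13591498559/3693342 ≈ 3680.0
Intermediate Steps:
L = 1728
o(h) = -34560 - 20*h (o(h) = -20*(h + 1728) = -20*(1728 + h) = -34560 - 20*h)
o(-1912) - 1/(3388023 + I) = (-34560 - 20*(-1912)) - 1/(3388023 + 305319) = (-34560 + 38240) - 1/3693342 = 3680 - 1*1/3693342 = 3680 - 1/3693342 = 13591498559/3693342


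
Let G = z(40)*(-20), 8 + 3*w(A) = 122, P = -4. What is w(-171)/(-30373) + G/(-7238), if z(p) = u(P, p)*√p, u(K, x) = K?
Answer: -38/30373 - 80*√10/3619 ≈ -0.071155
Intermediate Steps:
z(p) = -4*√p
w(A) = 38 (w(A) = -8/3 + (⅓)*122 = -8/3 + 122/3 = 38)
G = 160*√10 (G = -8*√10*(-20) = 160*√10 ≈ 505.96)
w(-171)/(-30373) + G/(-7238) = 38/(-30373) + (160*√10)/(-7238) = 38*(-1/30373) + (160*√10)*(-1/7238) = -38/30373 - 80*√10/3619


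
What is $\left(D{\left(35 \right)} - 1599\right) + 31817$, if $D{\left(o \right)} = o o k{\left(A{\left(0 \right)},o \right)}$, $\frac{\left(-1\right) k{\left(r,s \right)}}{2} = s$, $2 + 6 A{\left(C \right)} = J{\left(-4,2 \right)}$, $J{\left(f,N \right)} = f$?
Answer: $-55532$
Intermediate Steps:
$A{\left(C \right)} = -1$ ($A{\left(C \right)} = - \frac{1}{3} + \frac{1}{6} \left(-4\right) = - \frac{1}{3} - \frac{2}{3} = -1$)
$k{\left(r,s \right)} = - 2 s$
$D{\left(o \right)} = - 2 o^{3}$ ($D{\left(o \right)} = o o \left(- 2 o\right) = o^{2} \left(- 2 o\right) = - 2 o^{3}$)
$\left(D{\left(35 \right)} - 1599\right) + 31817 = \left(- 2 \cdot 35^{3} - 1599\right) + 31817 = \left(\left(-2\right) 42875 - 1599\right) + 31817 = \left(-85750 - 1599\right) + 31817 = -87349 + 31817 = -55532$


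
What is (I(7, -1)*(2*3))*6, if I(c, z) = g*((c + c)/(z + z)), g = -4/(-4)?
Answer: -252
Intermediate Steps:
g = 1 (g = -4*(-¼) = 1)
I(c, z) = c/z (I(c, z) = 1*((c + c)/(z + z)) = 1*((2*c)/((2*z))) = 1*((2*c)*(1/(2*z))) = 1*(c/z) = c/z)
(I(7, -1)*(2*3))*6 = ((7/(-1))*(2*3))*6 = ((7*(-1))*6)*6 = -7*6*6 = -42*6 = -252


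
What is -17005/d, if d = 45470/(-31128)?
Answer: 52933164/4547 ≈ 11641.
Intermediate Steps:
d = -22735/15564 (d = 45470*(-1/31128) = -22735/15564 ≈ -1.4607)
-17005/d = -17005/(-22735/15564) = -17005*(-15564/22735) = 52933164/4547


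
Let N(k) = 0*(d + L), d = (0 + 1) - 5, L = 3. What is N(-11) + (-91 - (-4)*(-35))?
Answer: -231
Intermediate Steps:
d = -4 (d = 1 - 5 = -4)
N(k) = 0 (N(k) = 0*(-4 + 3) = 0*(-1) = 0)
N(-11) + (-91 - (-4)*(-35)) = 0 + (-91 - (-4)*(-35)) = 0 + (-91 - 1*140) = 0 + (-91 - 140) = 0 - 231 = -231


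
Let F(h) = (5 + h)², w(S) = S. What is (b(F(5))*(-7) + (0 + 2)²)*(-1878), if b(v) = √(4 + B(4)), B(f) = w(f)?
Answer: -7512 + 26292*√2 ≈ 29671.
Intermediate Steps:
B(f) = f
b(v) = 2*√2 (b(v) = √(4 + 4) = √8 = 2*√2)
(b(F(5))*(-7) + (0 + 2)²)*(-1878) = ((2*√2)*(-7) + (0 + 2)²)*(-1878) = (-14*√2 + 2²)*(-1878) = (-14*√2 + 4)*(-1878) = (4 - 14*√2)*(-1878) = -7512 + 26292*√2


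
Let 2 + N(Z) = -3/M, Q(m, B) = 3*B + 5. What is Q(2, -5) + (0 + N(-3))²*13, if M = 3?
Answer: 107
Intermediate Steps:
Q(m, B) = 5 + 3*B
N(Z) = -3 (N(Z) = -2 - 3/3 = -2 - 3*⅓ = -2 - 1 = -3)
Q(2, -5) + (0 + N(-3))²*13 = (5 + 3*(-5)) + (0 - 3)²*13 = (5 - 15) + (-3)²*13 = -10 + 9*13 = -10 + 117 = 107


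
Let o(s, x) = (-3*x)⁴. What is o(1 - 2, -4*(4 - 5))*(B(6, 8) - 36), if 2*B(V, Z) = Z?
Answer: -663552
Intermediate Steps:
B(V, Z) = Z/2
o(s, x) = 81*x⁴
o(1 - 2, -4*(4 - 5))*(B(6, 8) - 36) = (81*(-4*(4 - 5))⁴)*((½)*8 - 36) = (81*(-4*(-1))⁴)*(4 - 36) = (81*4⁴)*(-32) = (81*256)*(-32) = 20736*(-32) = -663552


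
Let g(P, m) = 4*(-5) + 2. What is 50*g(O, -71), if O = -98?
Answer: -900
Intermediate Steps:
g(P, m) = -18 (g(P, m) = -20 + 2 = -18)
50*g(O, -71) = 50*(-18) = -900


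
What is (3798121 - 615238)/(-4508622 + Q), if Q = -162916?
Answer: -3182883/4671538 ≈ -0.68134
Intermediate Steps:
(3798121 - 615238)/(-4508622 + Q) = (3798121 - 615238)/(-4508622 - 162916) = 3182883/(-4671538) = 3182883*(-1/4671538) = -3182883/4671538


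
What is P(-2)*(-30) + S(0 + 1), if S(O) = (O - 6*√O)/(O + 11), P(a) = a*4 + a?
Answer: 3595/12 ≈ 299.58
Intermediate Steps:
P(a) = 5*a (P(a) = 4*a + a = 5*a)
S(O) = (O - 6*√O)/(11 + O)
P(-2)*(-30) + S(0 + 1) = (5*(-2))*(-30) + ((0 + 1) - 6*√(0 + 1))/(11 + (0 + 1)) = -10*(-30) + (1 - 6*√1)/(11 + 1) = 300 + (1 - 6*1)/12 = 300 + (1 - 6)/12 = 300 + (1/12)*(-5) = 300 - 5/12 = 3595/12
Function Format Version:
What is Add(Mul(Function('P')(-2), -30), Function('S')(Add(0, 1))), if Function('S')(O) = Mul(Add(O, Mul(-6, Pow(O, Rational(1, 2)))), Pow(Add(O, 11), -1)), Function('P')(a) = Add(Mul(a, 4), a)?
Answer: Rational(3595, 12) ≈ 299.58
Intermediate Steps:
Function('P')(a) = Mul(5, a) (Function('P')(a) = Add(Mul(4, a), a) = Mul(5, a))
Function('S')(O) = Mul(Pow(Add(11, O), -1), Add(O, Mul(-6, Pow(O, Rational(1, 2))))) (Function('S')(O) = Mul(Add(O, Mul(-6, Pow(O, Rational(1, 2)))), Pow(Add(11, O), -1)) = Mul(Pow(Add(11, O), -1), Add(O, Mul(-6, Pow(O, Rational(1, 2))))))
Add(Mul(Function('P')(-2), -30), Function('S')(Add(0, 1))) = Add(Mul(Mul(5, -2), -30), Mul(Pow(Add(11, Add(0, 1)), -1), Add(Add(0, 1), Mul(-6, Pow(Add(0, 1), Rational(1, 2)))))) = Add(Mul(-10, -30), Mul(Pow(Add(11, 1), -1), Add(1, Mul(-6, Pow(1, Rational(1, 2)))))) = Add(300, Mul(Pow(12, -1), Add(1, Mul(-6, 1)))) = Add(300, Mul(Rational(1, 12), Add(1, -6))) = Add(300, Mul(Rational(1, 12), -5)) = Add(300, Rational(-5, 12)) = Rational(3595, 12)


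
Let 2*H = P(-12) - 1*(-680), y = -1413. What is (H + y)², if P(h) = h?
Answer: 1164241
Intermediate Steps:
H = 334 (H = (-12 - 1*(-680))/2 = (-12 + 680)/2 = (½)*668 = 334)
(H + y)² = (334 - 1413)² = (-1079)² = 1164241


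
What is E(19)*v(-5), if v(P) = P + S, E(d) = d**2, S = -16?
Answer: -7581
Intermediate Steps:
v(P) = -16 + P (v(P) = P - 16 = -16 + P)
E(19)*v(-5) = 19**2*(-16 - 5) = 361*(-21) = -7581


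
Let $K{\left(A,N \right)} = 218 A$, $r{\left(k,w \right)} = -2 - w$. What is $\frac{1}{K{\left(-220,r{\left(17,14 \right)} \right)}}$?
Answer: $- \frac{1}{47960} \approx -2.0851 \cdot 10^{-5}$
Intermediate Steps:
$\frac{1}{K{\left(-220,r{\left(17,14 \right)} \right)}} = \frac{1}{218 \left(-220\right)} = \frac{1}{-47960} = - \frac{1}{47960}$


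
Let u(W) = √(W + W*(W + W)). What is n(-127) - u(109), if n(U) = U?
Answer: -127 - √23871 ≈ -281.50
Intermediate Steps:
u(W) = √(W + 2*W²) (u(W) = √(W + W*(2*W)) = √(W + 2*W²))
n(-127) - u(109) = -127 - √(109*(1 + 2*109)) = -127 - √(109*(1 + 218)) = -127 - √(109*219) = -127 - √23871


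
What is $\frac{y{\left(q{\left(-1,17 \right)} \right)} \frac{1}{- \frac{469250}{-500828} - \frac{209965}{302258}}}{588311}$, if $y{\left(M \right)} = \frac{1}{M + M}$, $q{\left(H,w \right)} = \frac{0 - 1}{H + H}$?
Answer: $\frac{18922408703}{2697274703406785} \approx 7.0154 \cdot 10^{-6}$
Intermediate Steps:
$q{\left(H,w \right)} = - \frac{1}{2 H}$
$y{\left(M \right)} = \frac{1}{2 M}$
$\frac{y{\left(q{\left(-1,17 \right)} \right)} \frac{1}{- \frac{469250}{-500828} - \frac{209965}{302258}}}{588311} = \frac{\frac{1}{2 \left(- \frac{1}{2 \left(-1\right)}\right)} \frac{1}{- \frac{469250}{-500828} - \frac{209965}{302258}}}{588311} = \frac{\frac{1}{2} \frac{1}{\left(- \frac{1}{2}\right) \left(-1\right)}}{\left(-469250\right) \left(- \frac{1}{500828}\right) - \frac{209965}{302258}} \cdot \frac{1}{588311} = \frac{\frac{1}{2} \frac{1}{\frac{1}{2}}}{\frac{234625}{250414} - \frac{209965}{302258}} \cdot \frac{1}{588311} = \frac{\frac{1}{2} \cdot 2}{\frac{4584776935}{18922408703}} \cdot \frac{1}{588311} = 1 \cdot \frac{18922408703}{4584776935} \cdot \frac{1}{588311} = \frac{18922408703}{4584776935} \cdot \frac{1}{588311} = \frac{18922408703}{2697274703406785}$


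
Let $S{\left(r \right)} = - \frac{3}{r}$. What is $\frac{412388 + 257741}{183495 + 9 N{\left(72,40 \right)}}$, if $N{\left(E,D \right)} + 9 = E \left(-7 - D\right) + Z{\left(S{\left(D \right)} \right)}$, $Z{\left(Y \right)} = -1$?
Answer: $\frac{670129}{152949} \approx 4.3814$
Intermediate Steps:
$N{\left(E,D \right)} = -10 + E \left(-7 - D\right)$ ($N{\left(E,D \right)} = -9 + \left(E \left(-7 - D\right) - 1\right) = -9 + \left(-1 + E \left(-7 - D\right)\right) = -10 + E \left(-7 - D\right)$)
$\frac{412388 + 257741}{183495 + 9 N{\left(72,40 \right)}} = \frac{412388 + 257741}{183495 + 9 \left(-10 - 504 - 40 \cdot 72\right)} = \frac{670129}{183495 + 9 \left(-10 - 504 - 2880\right)} = \frac{670129}{183495 + 9 \left(-3394\right)} = \frac{670129}{183495 - 30546} = \frac{670129}{152949}$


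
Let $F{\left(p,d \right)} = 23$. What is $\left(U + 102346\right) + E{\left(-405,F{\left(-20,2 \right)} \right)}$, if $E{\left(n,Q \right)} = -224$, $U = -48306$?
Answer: $53816$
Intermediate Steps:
$\left(U + 102346\right) + E{\left(-405,F{\left(-20,2 \right)} \right)} = \left(-48306 + 102346\right) - 224 = 54040 - 224 = 53816$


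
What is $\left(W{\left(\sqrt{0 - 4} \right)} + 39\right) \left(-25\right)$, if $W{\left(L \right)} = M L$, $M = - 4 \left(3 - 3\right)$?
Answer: $-975$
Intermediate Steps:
$M = 0$ ($M = \left(-4\right) 0 = 0$)
$W{\left(L \right)} = 0$ ($W{\left(L \right)} = 0 L = 0$)
$\left(W{\left(\sqrt{0 - 4} \right)} + 39\right) \left(-25\right) = \left(0 + 39\right) \left(-25\right) = 39 \left(-25\right) = -975$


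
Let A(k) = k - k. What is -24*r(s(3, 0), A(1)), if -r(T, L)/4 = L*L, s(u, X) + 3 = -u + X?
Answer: 0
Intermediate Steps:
A(k) = 0
s(u, X) = -3 + X - u (s(u, X) = -3 + (-u + X) = -3 + (X - u) = -3 + X - u)
r(T, L) = -4*L**2 (r(T, L) = -4*L*L = -4*L**2)
-24*r(s(3, 0), A(1)) = -(-96)*0**2 = -(-96)*0 = -24*0 = 0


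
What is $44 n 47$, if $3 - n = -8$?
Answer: $22748$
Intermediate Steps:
$n = 11$ ($n = 3 - -8 = 3 + 8 = 11$)
$44 n 47 = 44 \cdot 11 \cdot 47 = 484 \cdot 47 = 22748$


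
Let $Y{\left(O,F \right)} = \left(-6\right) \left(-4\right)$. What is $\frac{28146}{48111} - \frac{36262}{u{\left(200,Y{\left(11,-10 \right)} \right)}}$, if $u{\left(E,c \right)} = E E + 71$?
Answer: $- \frac{205587572}{642618627} \approx -0.31992$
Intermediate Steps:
$Y{\left(O,F \right)} = 24$
$u{\left(E,c \right)} = 71 + E^{2}$ ($u{\left(E,c \right)} = E^{2} + 71 = 71 + E^{2}$)
$\frac{28146}{48111} - \frac{36262}{u{\left(200,Y{\left(11,-10 \right)} \right)}} = \frac{28146}{48111} - \frac{36262}{71 + 200^{2}} = 28146 \cdot \frac{1}{48111} - \frac{36262}{71 + 40000} = \frac{9382}{16037} - \frac{36262}{40071} = - \frac{205587572}{642618627}$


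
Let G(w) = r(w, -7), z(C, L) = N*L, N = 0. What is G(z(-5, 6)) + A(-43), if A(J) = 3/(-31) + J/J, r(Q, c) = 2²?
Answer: 152/31 ≈ 4.9032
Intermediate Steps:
r(Q, c) = 4
z(C, L) = 0 (z(C, L) = 0*L = 0)
A(J) = 28/31 (A(J) = 3*(-1/31) + 1 = -3/31 + 1 = 28/31)
G(w) = 4
G(z(-5, 6)) + A(-43) = 4 + 28/31 = 152/31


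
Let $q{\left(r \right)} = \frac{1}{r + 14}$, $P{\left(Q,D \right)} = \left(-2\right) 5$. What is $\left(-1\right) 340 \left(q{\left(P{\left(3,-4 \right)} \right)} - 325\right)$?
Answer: $110415$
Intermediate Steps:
$P{\left(Q,D \right)} = -10$
$q{\left(r \right)} = \frac{1}{14 + r}$
$\left(-1\right) 340 \left(q{\left(P{\left(3,-4 \right)} \right)} - 325\right) = \left(-1\right) 340 \left(\frac{1}{14 - 10} - 325\right) = - 340 \left(\frac{1}{4} - 325\right) = \left(-340\right) \left(- \frac{1299}{4}\right) = 110415$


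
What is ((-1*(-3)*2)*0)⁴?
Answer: 0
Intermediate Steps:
((-1*(-3)*2)*0)⁴ = ((3*2)*0)⁴ = (6*0)⁴ = 0⁴ = 0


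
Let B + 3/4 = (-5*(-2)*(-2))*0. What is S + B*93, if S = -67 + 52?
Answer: -339/4 ≈ -84.750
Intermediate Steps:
B = -3/4 (B = -3/4 + (-5*(-2)*(-2))*0 = -3/4 + (10*(-2))*0 = -3/4 - 20*0 = -3/4 + 0 = -3/4 ≈ -0.75000)
S = -15
S + B*93 = -15 - 3/4*93 = -15 - 279/4 = -339/4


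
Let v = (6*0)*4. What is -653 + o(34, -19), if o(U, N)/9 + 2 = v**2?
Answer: -671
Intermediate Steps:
v = 0 (v = 0*4 = 0)
o(U, N) = -18 (o(U, N) = -18 + 9*0**2 = -18 + 9*0 = -18 + 0 = -18)
-653 + o(34, -19) = -653 - 18 = -671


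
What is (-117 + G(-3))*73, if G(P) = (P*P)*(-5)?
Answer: -11826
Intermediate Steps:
G(P) = -5*P² (G(P) = P²*(-5) = -5*P²)
(-117 + G(-3))*73 = (-117 - 5*(-3)²)*73 = (-117 - 5*9)*73 = (-117 - 45)*73 = -162*73 = -11826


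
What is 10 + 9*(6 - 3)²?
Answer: 91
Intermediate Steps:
10 + 9*(6 - 3)² = 10 + 9*3² = 10 + 9*9 = 10 + 81 = 91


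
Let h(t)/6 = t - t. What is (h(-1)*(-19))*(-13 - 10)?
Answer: 0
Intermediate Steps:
h(t) = 0 (h(t) = 6*(t - t) = 6*0 = 0)
(h(-1)*(-19))*(-13 - 10) = (0*(-19))*(-13 - 10) = 0*(-23) = 0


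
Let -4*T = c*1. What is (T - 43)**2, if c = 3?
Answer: 30625/16 ≈ 1914.1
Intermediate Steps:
T = -3/4 ≈ -0.75000
(T - 43)**2 = (-3/4 - 43)**2 = (-175/4)**2 = 30625/16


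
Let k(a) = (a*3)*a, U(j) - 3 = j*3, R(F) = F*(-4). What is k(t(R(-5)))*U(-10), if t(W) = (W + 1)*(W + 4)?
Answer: -20575296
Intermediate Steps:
R(F) = -4*F
U(j) = 3 + 3*j (U(j) = 3 + j*3 = 3 + 3*j)
t(W) = (1 + W)*(4 + W)
k(a) = 3*a**2 (k(a) = (3*a)*a = 3*a**2)
k(t(R(-5)))*U(-10) = (3*(4 + (-4*(-5))**2 + 5*(-4*(-5)))**2)*(3 + 3*(-10)) = (3*(4 + 20**2 + 5*20)**2)*(3 - 30) = (3*(4 + 400 + 100)**2)*(-27) = (3*504**2)*(-27) = (3*254016)*(-27) = 762048*(-27) = -20575296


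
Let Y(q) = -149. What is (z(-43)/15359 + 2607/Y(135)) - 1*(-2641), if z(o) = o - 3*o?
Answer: 6003876632/2288491 ≈ 2623.5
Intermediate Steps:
z(o) = -2*o
(z(-43)/15359 + 2607/Y(135)) - 1*(-2641) = (-2*(-43)/15359 + 2607/(-149)) - 1*(-2641) = (86*(1/15359) + 2607*(-1/149)) + 2641 = (86/15359 - 2607/149) + 2641 = -40028099/2288491 + 2641 = 6003876632/2288491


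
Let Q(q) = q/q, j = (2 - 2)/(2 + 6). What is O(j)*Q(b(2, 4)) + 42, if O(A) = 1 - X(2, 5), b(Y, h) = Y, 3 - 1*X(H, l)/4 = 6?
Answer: 55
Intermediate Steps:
X(H, l) = -12 (X(H, l) = 12 - 4*6 = 12 - 24 = -12)
j = 0 (j = 0/8 = 0*(⅛) = 0)
Q(q) = 1
O(A) = 13 (O(A) = 1 - 1*(-12) = 1 + 12 = 13)
O(j)*Q(b(2, 4)) + 42 = 13*1 + 42 = 13 + 42 = 55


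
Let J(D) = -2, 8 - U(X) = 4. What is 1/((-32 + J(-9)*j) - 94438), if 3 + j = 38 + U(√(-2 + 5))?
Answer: -1/94548 ≈ -1.0577e-5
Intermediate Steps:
U(X) = 4 (U(X) = 8 - 1*4 = 8 - 4 = 4)
j = 39 (j = -3 + (38 + 4) = -3 + 42 = 39)
1/((-32 + J(-9)*j) - 94438) = 1/((-32 - 2*39) - 94438) = 1/((-32 - 78) - 94438) = 1/(-110 - 94438) = 1/(-94548) = -1/94548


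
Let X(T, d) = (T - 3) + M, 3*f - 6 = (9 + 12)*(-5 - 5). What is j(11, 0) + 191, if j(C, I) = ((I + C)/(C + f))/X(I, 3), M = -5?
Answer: 87107/456 ≈ 191.02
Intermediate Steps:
f = -68 (f = 2 + ((9 + 12)*(-5 - 5))/3 = 2 + (21*(-10))/3 = 2 + (⅓)*(-210) = 2 - 70 = -68)
X(T, d) = -8 + T (X(T, d) = (T - 3) - 5 = (-3 + T) - 5 = -8 + T)
j(C, I) = (C + I)/((-68 + C)*(-8 + I)) (j(C, I) = ((I + C)/(C - 68))/(-8 + I) = ((C + I)/(-68 + C))/(-8 + I) = (C + I)/((-68 + C)*(-8 + I)))
j(11, 0) + 191 = (11 + 0)/((-68 + 11)*(-8 + 0)) + 191 = 11/(-57*(-8)) + 191 = -1/57*(-⅛)*11 + 191 = 11/456 + 191 = 87107/456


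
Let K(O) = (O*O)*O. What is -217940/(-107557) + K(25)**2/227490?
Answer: 5261722474745/4893628386 ≈ 1075.2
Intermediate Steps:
K(O) = O**3 (K(O) = O**2*O = O**3)
-217940/(-107557) + K(25)**2/227490 = -217940/(-107557) + (25**3)**2/227490 = -217940*(-1/107557) + 15625**2*(1/227490) = 217940/107557 + 244140625*(1/227490) = 217940/107557 + 48828125/45498 = 5261722474745/4893628386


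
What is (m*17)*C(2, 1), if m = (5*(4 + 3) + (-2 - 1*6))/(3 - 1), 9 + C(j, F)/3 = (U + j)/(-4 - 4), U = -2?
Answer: -12393/2 ≈ -6196.5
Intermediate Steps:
C(j, F) = -105/4 - 3*j/8 (C(j, F) = -27 + 3*((-2 + j)/(-4 - 4)) = -27 + 3*((-2 + j)/(-8)) = -27 + 3*((-2 + j)*(-⅛)) = -27 + 3*(¼ - j/8) = -27 + (¾ - 3*j/8) = -105/4 - 3*j/8)
m = 27/2 (m = (5*7 + (-2 - 6))/2 = (35 - 8)*(½) = 27*(½) = 27/2 ≈ 13.500)
(m*17)*C(2, 1) = ((27/2)*17)*(-105/4 - 3/8*2) = 459*(-105/4 - ¾)/2 = (459/2)*(-27) = -12393/2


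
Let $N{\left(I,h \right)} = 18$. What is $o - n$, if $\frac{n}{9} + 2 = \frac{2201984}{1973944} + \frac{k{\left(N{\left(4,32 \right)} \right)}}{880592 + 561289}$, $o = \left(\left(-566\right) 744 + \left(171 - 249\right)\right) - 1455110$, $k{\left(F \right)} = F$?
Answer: $- \frac{1177307160076500}{627467449} \approx -1.8763 \cdot 10^{6}$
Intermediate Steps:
$o = -1876292$ ($o = \left(-421104 + \left(171 - 249\right)\right) - 1455110 = \left(-421104 - 78\right) - 1455110 = -421182 - 1455110 = -1876292$)
$n = - \frac{4994742608}{627467449}$ ($n = -18 + 9 \left(\frac{2201984}{1973944} + \frac{18}{880592 + 561289}\right) = -18 + 9 \left(2201984 \cdot \frac{1}{1973944} + \frac{18}{1441881}\right) = -18 + 9 \left(\frac{275248}{246743} + 18 \cdot \frac{1}{1441881}\right) = -18 + 9 \left(\frac{275248}{246743} + \frac{2}{160209}\right) = -18 + 9 \cdot \frac{6299671474}{5647207041} = -18 + \frac{6299671474}{627467449} = - \frac{4994742608}{627467449} \approx -7.9602$)
$o - n = -1876292 - - \frac{4994742608}{627467449} = -1876292 + \frac{4994742608}{627467449} = - \frac{1177307160076500}{627467449}$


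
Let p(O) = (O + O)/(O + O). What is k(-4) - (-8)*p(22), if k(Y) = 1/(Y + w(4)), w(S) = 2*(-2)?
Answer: 63/8 ≈ 7.8750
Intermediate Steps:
p(O) = 1 (p(O) = (2*O)/((2*O)) = (2*O)*(1/(2*O)) = 1)
w(S) = -4
k(Y) = 1/(-4 + Y) (k(Y) = 1/(Y - 4) = 1/(-4 + Y))
k(-4) - (-8)*p(22) = 1/(-4 - 4) - (-8) = 1/(-8) - 1*(-8) = -⅛ + 8 = 63/8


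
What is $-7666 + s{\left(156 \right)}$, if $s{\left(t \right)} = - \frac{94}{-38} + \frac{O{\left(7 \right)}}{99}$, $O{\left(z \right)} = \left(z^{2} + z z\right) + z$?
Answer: $- \frac{4804366}{627} \approx -7662.5$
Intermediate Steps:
$O{\left(z \right)} = z + 2 z^{2}$ ($O{\left(z \right)} = \left(z^{2} + z^{2}\right) + z = 2 z^{2} + z = z + 2 z^{2}$)
$s{\left(t \right)} = \frac{2216}{627}$ ($s{\left(t \right)} = - \frac{94}{-38} + \frac{7 \left(1 + 2 \cdot 7\right)}{99} = \left(-94\right) \left(- \frac{1}{38}\right) + 7 \left(1 + 14\right) \frac{1}{99} = \frac{47}{19} + 7 \cdot 15 \cdot \frac{1}{99} = \frac{47}{19} + 105 \cdot \frac{1}{99} = \frac{47}{19} + \frac{35}{33} = \frac{2216}{627}$)
$-7666 + s{\left(156 \right)} = -7666 + \frac{2216}{627} = - \frac{4804366}{627}$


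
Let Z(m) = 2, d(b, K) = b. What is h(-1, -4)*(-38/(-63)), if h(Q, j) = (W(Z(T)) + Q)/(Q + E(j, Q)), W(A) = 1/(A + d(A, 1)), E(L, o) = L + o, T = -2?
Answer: 19/252 ≈ 0.075397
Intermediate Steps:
W(A) = 1/(2*A) (W(A) = 1/(A + A) = 1/(2*A))
h(Q, j) = (¼ + Q)/(j + 2*Q) (h(Q, j) = ((½)/2 + Q)/(Q + (j + Q)) = ((½)*(½) + Q)/(Q + (Q + j)) = (¼ + Q)/(j + 2*Q))
h(-1, -4)*(-38/(-63)) = ((¼ - 1)/(-4 + 2*(-1)))*(-38/(-63)) = (-¾/(-4 - 2))*(-38*(-1/63)) = (-¾/(-6))*(38/63) = -⅙*(-¾)*(38/63) = (⅛)*(38/63) = 19/252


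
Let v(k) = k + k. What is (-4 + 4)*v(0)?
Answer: 0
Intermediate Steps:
v(k) = 2*k
(-4 + 4)*v(0) = (-4 + 4)*(2*0) = 0*0 = 0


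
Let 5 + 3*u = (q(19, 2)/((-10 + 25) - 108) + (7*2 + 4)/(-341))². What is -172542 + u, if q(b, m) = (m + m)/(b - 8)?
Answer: -541715849435/3139587 ≈ -1.7254e+5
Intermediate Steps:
q(b, m) = 2*m/(-8 + b) (q(b, m) = (2*m)/(-8 + b) = 2*m/(-8 + b))
u = -5229281/3139587 (u = -5/3 + ((2*2/(-8 + 19))/((-10 + 25) - 108) + (7*2 + 4)/(-341))²/3 = -5/3 + ((2*2/11)/(15 - 108) + (14 + 4)*(-1/341))²/3 = -5/3 + ((2*2*(1/11))/(-93) + 18*(-1/341))²/3 = -5/3 + ((4/11)*(-1/93) - 18/341)²/3 = -5/3 + (-4/1023 - 18/341)²/3 = -5/3 + (-58/1023)²/3 = -5/3 + (⅓)*(3364/1046529) = -5/3 + 3364/3139587 = -5229281/3139587 ≈ -1.6656)
-172542 + u = -172542 - 5229281/3139587 = -541715849435/3139587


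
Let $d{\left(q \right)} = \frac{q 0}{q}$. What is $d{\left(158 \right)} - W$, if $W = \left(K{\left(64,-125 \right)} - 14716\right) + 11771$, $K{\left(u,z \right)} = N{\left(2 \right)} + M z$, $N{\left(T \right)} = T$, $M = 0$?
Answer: $2943$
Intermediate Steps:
$K{\left(u,z \right)} = 2$ ($K{\left(u,z \right)} = 2 + 0 z = 2 + 0 = 2$)
$d{\left(q \right)} = 0$ ($d{\left(q \right)} = \frac{0}{q} = 0$)
$W = -2943$ ($W = \left(2 - 14716\right) + 11771 = -14714 + 11771 = -2943$)
$d{\left(158 \right)} - W = 0 - -2943 = 0 + 2943 = 2943$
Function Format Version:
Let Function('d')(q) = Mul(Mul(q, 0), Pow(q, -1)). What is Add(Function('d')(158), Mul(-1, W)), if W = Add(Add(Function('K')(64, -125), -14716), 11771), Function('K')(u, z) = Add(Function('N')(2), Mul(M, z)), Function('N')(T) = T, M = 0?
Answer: 2943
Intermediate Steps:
Function('K')(u, z) = 2 (Function('K')(u, z) = Add(2, Mul(0, z)) = Add(2, 0) = 2)
Function('d')(q) = 0 (Function('d')(q) = Mul(0, Pow(q, -1)) = 0)
W = -2943 (W = Add(Add(2, -14716), 11771) = Add(-14714, 11771) = -2943)
Add(Function('d')(158), Mul(-1, W)) = Add(0, Mul(-1, -2943)) = Add(0, 2943) = 2943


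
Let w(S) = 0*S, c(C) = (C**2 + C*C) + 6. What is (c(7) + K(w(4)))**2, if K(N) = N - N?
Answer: 10816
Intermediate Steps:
c(C) = 6 + 2*C**2 (c(C) = (C**2 + C**2) + 6 = 2*C**2 + 6 = 6 + 2*C**2)
w(S) = 0
K(N) = 0
(c(7) + K(w(4)))**2 = ((6 + 2*7**2) + 0)**2 = ((6 + 2*49) + 0)**2 = ((6 + 98) + 0)**2 = (104 + 0)**2 = 104**2 = 10816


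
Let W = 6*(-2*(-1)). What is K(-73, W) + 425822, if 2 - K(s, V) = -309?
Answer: 426133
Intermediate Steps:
W = 12 (W = 6*2 = 12)
K(s, V) = 311 (K(s, V) = 2 - 1*(-309) = 2 + 309 = 311)
K(-73, W) + 425822 = 311 + 425822 = 426133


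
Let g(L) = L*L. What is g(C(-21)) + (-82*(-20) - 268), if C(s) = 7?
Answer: 1421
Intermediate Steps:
g(L) = L²
g(C(-21)) + (-82*(-20) - 268) = 7² + (-82*(-20) - 268) = 49 + (1640 - 268) = 49 + 1372 = 1421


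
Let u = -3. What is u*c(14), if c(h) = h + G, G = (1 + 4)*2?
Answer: -72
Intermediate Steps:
G = 10 (G = 5*2 = 10)
c(h) = 10 + h (c(h) = h + 10 = 10 + h)
u*c(14) = -3*(10 + 14) = -3*24 = -72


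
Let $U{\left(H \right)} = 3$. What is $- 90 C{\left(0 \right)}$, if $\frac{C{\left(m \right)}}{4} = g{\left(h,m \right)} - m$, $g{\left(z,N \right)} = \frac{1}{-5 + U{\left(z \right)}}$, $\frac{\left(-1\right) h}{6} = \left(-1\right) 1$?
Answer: $180$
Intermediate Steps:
$h = 6$ ($h = - 6 \left(\left(-1\right) 1\right) = \left(-6\right) \left(-1\right) = 6$)
$g{\left(z,N \right)} = - \frac{1}{2}$ ($g{\left(z,N \right)} = \frac{1}{-5 + 3} = \frac{1}{-2} = - \frac{1}{2}$)
$C{\left(m \right)} = -2 - 4 m$ ($C{\left(m \right)} = 4 \left(- \frac{1}{2} - m\right) = -2 - 4 m$)
$- 90 C{\left(0 \right)} = - 90 \left(-2 - 0\right) = - 90 \left(-2 + 0\right) = \left(-90\right) \left(-2\right) = 180$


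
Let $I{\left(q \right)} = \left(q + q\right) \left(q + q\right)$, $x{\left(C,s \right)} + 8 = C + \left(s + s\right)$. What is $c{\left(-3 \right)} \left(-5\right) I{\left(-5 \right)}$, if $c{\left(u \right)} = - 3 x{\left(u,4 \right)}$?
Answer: $-4500$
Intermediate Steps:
$x{\left(C,s \right)} = -8 + C + 2 s$ ($x{\left(C,s \right)} = -8 + \left(C + \left(s + s\right)\right) = -8 + \left(C + 2 s\right) = -8 + C + 2 s$)
$I{\left(q \right)} = 4 q^{2}$ ($I{\left(q \right)} = 2 q 2 q = 4 q^{2}$)
$c{\left(u \right)} = - 3 u$ ($c{\left(u \right)} = - 3 \left(-8 + u + 2 \cdot 4\right) = - 3 \left(-8 + u + 8\right) = - 3 u$)
$c{\left(-3 \right)} \left(-5\right) I{\left(-5 \right)} = \left(-3\right) \left(-3\right) \left(-5\right) 4 \left(-5\right)^{2} = 9 \left(-5\right) 4 \cdot 25 = \left(-45\right) 100 = -4500$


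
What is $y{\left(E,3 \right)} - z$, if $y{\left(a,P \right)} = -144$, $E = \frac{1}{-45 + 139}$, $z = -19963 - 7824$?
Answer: $27643$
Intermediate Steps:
$z = -27787$
$E = \frac{1}{94} \approx 0.010638$
$y{\left(E,3 \right)} - z = -144 - -27787 = -144 + 27787 = 27643$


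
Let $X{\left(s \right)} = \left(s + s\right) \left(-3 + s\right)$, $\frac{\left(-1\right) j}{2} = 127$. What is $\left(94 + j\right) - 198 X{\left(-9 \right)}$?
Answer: $-42928$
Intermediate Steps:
$j = -254$ ($j = \left(-2\right) 127 = -254$)
$X{\left(s \right)} = 2 s \left(-3 + s\right)$
$\left(94 + j\right) - 198 X{\left(-9 \right)} = \left(94 - 254\right) - 198 \cdot 2 \left(-9\right) \left(-3 - 9\right) = -160 - 198 \cdot 2 \left(-9\right) \left(-12\right) = -160 - 42768 = -42928$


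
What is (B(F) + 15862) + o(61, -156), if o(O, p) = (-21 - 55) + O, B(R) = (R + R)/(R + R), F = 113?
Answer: 15848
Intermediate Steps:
B(R) = 1 (B(R) = (2*R)/((2*R)) = (2*R)*(1/(2*R)) = 1)
o(O, p) = -76 + O
(B(F) + 15862) + o(61, -156) = (1 + 15862) + (-76 + 61) = 15863 - 15 = 15848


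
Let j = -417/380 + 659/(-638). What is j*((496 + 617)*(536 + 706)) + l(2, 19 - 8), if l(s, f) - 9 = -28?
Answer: -178484828899/60610 ≈ -2.9448e+6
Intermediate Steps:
l(s, f) = -19 (l(s, f) = 9 - 28 = -19)
j = -258233/121220 (j = -417*1/380 + 659*(-1/638) = -417/380 - 659/638 = -258233/121220 ≈ -2.1303)
j*((496 + 617)*(536 + 706)) + l(2, 19 - 8) = -258233*(496 + 617)*(536 + 706)/121220 - 19 = -287413329*1242/121220 - 19 = -258233/121220*1382346 - 19 = -178483677309/60610 - 19 = -178484828899/60610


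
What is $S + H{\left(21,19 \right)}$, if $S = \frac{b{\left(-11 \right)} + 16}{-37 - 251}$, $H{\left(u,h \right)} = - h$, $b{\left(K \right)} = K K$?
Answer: $- \frac{5609}{288} \approx -19.476$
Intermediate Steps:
$b{\left(K \right)} = K^{2}$
$S = - \frac{137}{288}$ ($S = \frac{\left(-11\right)^{2} + 16}{-37 - 251} = \frac{121 + 16}{-288} = 137 \left(- \frac{1}{288}\right) = - \frac{137}{288} \approx -0.47569$)
$S + H{\left(21,19 \right)} = - \frac{137}{288} - 19 = - \frac{5609}{288}$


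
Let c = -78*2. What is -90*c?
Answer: 14040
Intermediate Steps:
c = -156
-90*c = -90*(-156) = 14040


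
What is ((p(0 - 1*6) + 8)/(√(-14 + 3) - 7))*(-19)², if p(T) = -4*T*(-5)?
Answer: 70756/15 + 10108*I*√11/15 ≈ 4717.1 + 2235.0*I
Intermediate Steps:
p(T) = 20*T
((p(0 - 1*6) + 8)/(√(-14 + 3) - 7))*(-19)² = ((20*(0 - 1*6) + 8)/(√(-14 + 3) - 7))*(-19)² = ((20*(0 - 6) + 8)/(√(-11) - 7))*361 = ((20*(-6) + 8)/(I*√11 - 7))*361 = ((-120 + 8)/(-7 + I*√11))*361 = -112/(-7 + I*√11)*361 = -40432/(-7 + I*√11)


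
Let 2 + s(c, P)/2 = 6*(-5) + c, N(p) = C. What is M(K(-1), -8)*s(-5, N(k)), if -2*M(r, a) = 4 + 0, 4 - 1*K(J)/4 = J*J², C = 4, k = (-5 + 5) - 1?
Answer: 148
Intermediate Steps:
k = -1 (k = 0 - 1 = -1)
N(p) = 4
K(J) = 16 - 4*J³ (K(J) = 16 - 4*J*J² = 16 - 4*J³)
s(c, P) = -64 + 2*c (s(c, P) = -4 + 2*(6*(-5) + c) = -4 + 2*(-30 + c) = -4 + (-60 + 2*c) = -64 + 2*c)
M(r, a) = -2 (M(r, a) = -(4 + 0)/2 = -½*4 = -2)
M(K(-1), -8)*s(-5, N(k)) = -2*(-64 + 2*(-5)) = -2*(-64 - 10) = -2*(-74) = 148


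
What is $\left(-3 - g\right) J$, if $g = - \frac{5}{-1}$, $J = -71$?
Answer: $568$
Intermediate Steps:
$g = 5$ ($g = \left(-5\right) \left(-1\right) = 5$)
$\left(-3 - g\right) J = \left(-3 - 5\right) \left(-71\right) = \left(-8\right) \left(-71\right) = 568$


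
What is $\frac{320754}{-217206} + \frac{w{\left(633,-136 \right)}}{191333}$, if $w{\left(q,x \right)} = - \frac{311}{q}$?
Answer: $- \frac{719403700518}{487160030621} \approx -1.4767$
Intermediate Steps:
$\frac{320754}{-217206} + \frac{w{\left(633,-136 \right)}}{191333} = \frac{320754}{-217206} + \frac{\left(-311\right) \frac{1}{633}}{191333} = 320754 \left(- \frac{1}{217206}\right) + \left(-311\right) \frac{1}{633} \cdot \frac{1}{191333} = - \frac{53459}{36201} - \frac{311}{121113789} = - \frac{719403700518}{487160030621}$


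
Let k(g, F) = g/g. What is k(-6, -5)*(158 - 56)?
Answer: 102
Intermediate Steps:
k(g, F) = 1
k(-6, -5)*(158 - 56) = 1*(158 - 56) = 1*102 = 102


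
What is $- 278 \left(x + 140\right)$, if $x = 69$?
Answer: $-58102$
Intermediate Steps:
$- 278 \left(x + 140\right) = - 278 \left(69 + 140\right) = \left(-278\right) 209 = -58102$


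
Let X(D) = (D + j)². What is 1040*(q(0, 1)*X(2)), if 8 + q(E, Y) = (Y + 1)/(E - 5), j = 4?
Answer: -314496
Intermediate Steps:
q(E, Y) = -8 + (1 + Y)/(-5 + E) (q(E, Y) = -8 + (Y + 1)/(E - 5) = -8 + (1 + Y)/(-5 + E))
X(D) = (4 + D)² (X(D) = (D + 4)² = (4 + D)²)
1040*(q(0, 1)*X(2)) = 1040*(((41 + 1 - 8*0)/(-5 + 0))*(4 + 2)²) = 1040*(((41 + 1 + 0)/(-5))*6²) = 1040*(-⅕*42*36) = 1040*(-42/5*36) = 1040*(-1512/5) = -314496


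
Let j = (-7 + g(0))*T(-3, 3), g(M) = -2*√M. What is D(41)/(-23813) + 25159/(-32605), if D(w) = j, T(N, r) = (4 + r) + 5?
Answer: -596372447/776422865 ≈ -0.76810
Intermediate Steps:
T(N, r) = 9 + r
j = -84 (j = (-7 - 2*√0)*(9 + 3) = (-7 - 2*0)*12 = (-7 + 0)*12 = -7*12 = -84)
D(w) = -84
D(41)/(-23813) + 25159/(-32605) = -84/(-23813) + 25159/(-32605) = -84*(-1/23813) + 25159*(-1/32605) = 84/23813 - 25159/32605 = -596372447/776422865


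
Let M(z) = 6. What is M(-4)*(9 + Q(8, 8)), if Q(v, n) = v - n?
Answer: 54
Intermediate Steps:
M(-4)*(9 + Q(8, 8)) = 6*(9 + (8 - 1*8)) = 6*(9 + (8 - 8)) = 6*(9 + 0) = 6*9 = 54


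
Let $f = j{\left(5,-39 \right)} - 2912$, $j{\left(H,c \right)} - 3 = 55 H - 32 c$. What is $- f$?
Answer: $1386$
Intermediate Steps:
$j{\left(H,c \right)} = 3 - 32 c + 55 H$ ($j{\left(H,c \right)} = 3 + \left(55 H - 32 c\right) = 3 + \left(- 32 c + 55 H\right) = 3 - 32 c + 55 H$)
$f = -1386$ ($f = \left(3 - -1248 + 55 \cdot 5\right) - 2912 = \left(3 + 1248 + 275\right) - 2912 = 1526 - 2912 = -1386$)
$- f = \left(-1\right) \left(-1386\right) = 1386$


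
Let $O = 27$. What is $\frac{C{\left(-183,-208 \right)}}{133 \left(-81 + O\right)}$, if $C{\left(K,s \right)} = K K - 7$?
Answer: $- \frac{16741}{3591} \approx -4.6619$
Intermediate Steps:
$C{\left(K,s \right)} = -7 + K^{2}$ ($C{\left(K,s \right)} = K^{2} - 7 = -7 + K^{2}$)
$\frac{C{\left(-183,-208 \right)}}{133 \left(-81 + O\right)} = \frac{-7 + \left(-183\right)^{2}}{133 \left(-81 + 27\right)} = \frac{-7 + 33489}{133 \left(-54\right)} = \frac{33482}{-7182} = 33482 \left(- \frac{1}{7182}\right) = - \frac{16741}{3591}$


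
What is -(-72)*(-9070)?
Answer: -653040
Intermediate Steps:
-(-72)*(-9070) = -12*54420 = -653040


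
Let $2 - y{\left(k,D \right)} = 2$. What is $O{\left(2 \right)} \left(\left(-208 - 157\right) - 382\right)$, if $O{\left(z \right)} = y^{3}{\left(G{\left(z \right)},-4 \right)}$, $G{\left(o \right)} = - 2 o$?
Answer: $0$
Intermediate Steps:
$y{\left(k,D \right)} = 0$ ($y{\left(k,D \right)} = 2 - 2 = 0$)
$O{\left(z \right)} = 0$ ($O{\left(z \right)} = 0^{3} = 0$)
$O{\left(2 \right)} \left(\left(-208 - 157\right) - 382\right) = 0 \left(\left(-208 - 157\right) - 382\right) = 0 \left(-365 - 382\right) = 0 \left(-747\right) = 0$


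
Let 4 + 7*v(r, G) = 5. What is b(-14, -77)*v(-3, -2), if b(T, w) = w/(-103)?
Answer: 11/103 ≈ 0.10680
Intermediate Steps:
v(r, G) = 1/7 (v(r, G) = -4/7 + (1/7)*5 = -4/7 + 5/7 = 1/7)
b(T, w) = -w/103 (b(T, w) = w*(-1/103) = -w/103)
b(-14, -77)*v(-3, -2) = -1/103*(-77)*(1/7) = (77/103)*(1/7) = 11/103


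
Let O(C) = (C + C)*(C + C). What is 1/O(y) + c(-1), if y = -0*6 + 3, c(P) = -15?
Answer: -539/36 ≈ -14.972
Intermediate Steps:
y = 3 (y = -4*0 + 3 = 0 + 3 = 3)
O(C) = 4*C² (O(C) = (2*C)*(2*C) = 4*C²)
1/O(y) + c(-1) = 1/(4*3²) - 15 = 1/(4*9) - 15 = 1/36 - 15 = -539/36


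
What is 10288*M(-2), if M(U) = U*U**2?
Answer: -82304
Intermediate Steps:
M(U) = U**3
10288*M(-2) = 10288*(-2)**3 = 10288*(-8) = -82304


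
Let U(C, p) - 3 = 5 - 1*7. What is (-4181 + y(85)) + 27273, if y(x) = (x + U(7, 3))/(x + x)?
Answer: 1962863/85 ≈ 23093.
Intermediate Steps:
U(C, p) = 1 (U(C, p) = 3 + (5 - 1*7) = 3 + (5 - 7) = 3 - 2 = 1)
y(x) = (1 + x)/(2*x) (y(x) = (x + 1)/(x + x) = (1 + x)/((2*x)) = (1 + x)*(1/(2*x)) = (1 + x)/(2*x))
(-4181 + y(85)) + 27273 = (-4181 + (½)*(1 + 85)/85) + 27273 = (-4181 + (½)*(1/85)*86) + 27273 = (-4181 + 43/85) + 27273 = -355342/85 + 27273 = 1962863/85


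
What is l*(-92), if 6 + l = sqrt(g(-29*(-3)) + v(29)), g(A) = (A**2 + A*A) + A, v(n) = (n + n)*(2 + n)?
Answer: 552 - 92*sqrt(17023) ≈ -11451.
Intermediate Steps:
v(n) = 2*n*(2 + n) (v(n) = (2*n)*(2 + n) = 2*n*(2 + n))
g(A) = A + 2*A**2 (g(A) = (A**2 + A**2) + A = 2*A**2 + A = A + 2*A**2)
l = -6 + sqrt(17023) (l = -6 + sqrt((-29*(-3))*(1 + 2*(-29*(-3))) + 2*29*(2 + 29)) = -6 + sqrt(87*(1 + 2*87) + 2*29*31) = -6 + sqrt(87*(1 + 174) + 1798) = -6 + sqrt(87*175 + 1798) = -6 + sqrt(15225 + 1798) = -6 + sqrt(17023) ≈ 124.47)
l*(-92) = (-6 + sqrt(17023))*(-92) = 552 - 92*sqrt(17023)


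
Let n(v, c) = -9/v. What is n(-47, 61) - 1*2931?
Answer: -137748/47 ≈ -2930.8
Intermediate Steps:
n(-47, 61) - 1*2931 = -9/(-47) - 1*2931 = -9*(-1/47) - 2931 = 9/47 - 2931 = -137748/47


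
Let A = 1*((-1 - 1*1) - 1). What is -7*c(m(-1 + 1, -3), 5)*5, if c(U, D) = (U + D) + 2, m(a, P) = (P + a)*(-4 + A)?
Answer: -980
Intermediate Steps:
A = -3 (A = 1*((-1 - 1) - 1) = 1*(-2 - 1) = 1*(-3) = -3)
m(a, P) = -7*P - 7*a (m(a, P) = (P + a)*(-4 - 3) = (P + a)*(-7) = -7*P - 7*a)
c(U, D) = 2 + D + U (c(U, D) = (D + U) + 2 = 2 + D + U)
-7*c(m(-1 + 1, -3), 5)*5 = -7*(2 + 5 + (-7*(-3) - 7*(-1 + 1)))*5 = -7*(2 + 5 + (21 - 7*0))*5 = -7*(2 + 5 + (21 + 0))*5 = -7*(2 + 5 + 21)*5 = -7*28*5 = -196*5 = -980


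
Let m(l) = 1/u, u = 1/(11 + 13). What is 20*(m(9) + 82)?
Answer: 2120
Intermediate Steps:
u = 1/24 ≈ 0.041667
m(l) = 24 (m(l) = 1/(1/24) = 24)
20*(m(9) + 82) = 20*(24 + 82) = 20*106 = 2120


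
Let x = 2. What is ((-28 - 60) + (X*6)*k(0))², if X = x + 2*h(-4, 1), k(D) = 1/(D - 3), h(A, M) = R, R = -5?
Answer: 5184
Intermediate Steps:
h(A, M) = -5
k(D) = 1/(-3 + D)
X = -8 (X = 2 + 2*(-5) = 2 - 10 = -8)
((-28 - 60) + (X*6)*k(0))² = ((-28 - 60) + (-8*6)/(-3 + 0))² = (-88 - 48/(-3))² = (-88 - 48*(-⅓))² = (-88 + 16)² = (-72)² = 5184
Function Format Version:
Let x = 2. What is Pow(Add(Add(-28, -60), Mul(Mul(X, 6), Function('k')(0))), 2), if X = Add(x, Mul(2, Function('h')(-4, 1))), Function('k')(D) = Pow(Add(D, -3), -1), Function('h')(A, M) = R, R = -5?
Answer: 5184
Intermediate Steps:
Function('h')(A, M) = -5
Function('k')(D) = Pow(Add(-3, D), -1)
X = -8 (X = Add(2, Mul(2, -5)) = Add(2, -10) = -8)
Pow(Add(Add(-28, -60), Mul(Mul(X, 6), Function('k')(0))), 2) = Pow(Add(Add(-28, -60), Mul(Mul(-8, 6), Pow(Add(-3, 0), -1))), 2) = Pow(Add(-88, Mul(-48, Pow(-3, -1))), 2) = Pow(Add(-88, Mul(-48, Rational(-1, 3))), 2) = Pow(Add(-88, 16), 2) = Pow(-72, 2) = 5184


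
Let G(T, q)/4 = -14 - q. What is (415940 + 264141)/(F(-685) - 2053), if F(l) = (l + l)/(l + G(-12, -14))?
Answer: -680081/2051 ≈ -331.58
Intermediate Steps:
G(T, q) = -56 - 4*q (G(T, q) = 4*(-14 - q) = -56 - 4*q)
F(l) = 2 (F(l) = (l + l)/(l + (-56 - 4*(-14))) = (2*l)/(l + (-56 + 56)) = (2*l)/(l + 0) = (2*l)/l = 2)
(415940 + 264141)/(F(-685) - 2053) = (415940 + 264141)/(2 - 2053) = 680081/(-2051) = 680081*(-1/2051) = -680081/2051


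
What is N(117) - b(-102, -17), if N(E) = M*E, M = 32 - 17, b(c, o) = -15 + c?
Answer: 1872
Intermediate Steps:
M = 15
N(E) = 15*E
N(117) - b(-102, -17) = 15*117 - (-15 - 102) = 1755 - 1*(-117) = 1755 + 117 = 1872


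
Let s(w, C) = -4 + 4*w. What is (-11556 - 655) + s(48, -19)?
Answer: -12023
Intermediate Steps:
(-11556 - 655) + s(48, -19) = (-11556 - 655) + (-4 + 4*48) = -12211 + (-4 + 192) = -12211 + 188 = -12023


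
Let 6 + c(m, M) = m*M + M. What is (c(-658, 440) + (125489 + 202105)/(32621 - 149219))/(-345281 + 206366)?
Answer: 5617862837/2699535195 ≈ 2.0810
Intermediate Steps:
c(m, M) = -6 + M + M*m (c(m, M) = -6 + (m*M + M) = -6 + (M*m + M) = -6 + (M + M*m) = -6 + M + M*m)
(c(-658, 440) + (125489 + 202105)/(32621 - 149219))/(-345281 + 206366) = ((-6 + 440 + 440*(-658)) + (125489 + 202105)/(32621 - 149219))/(-345281 + 206366) = ((-6 + 440 - 289520) + 327594/(-116598))/(-138915) = (-289086 + 327594*(-1/116598))*(-1/138915) = (-289086 - 54599/19433)*(-1/138915) = -5617862837/19433*(-1/138915) = 5617862837/2699535195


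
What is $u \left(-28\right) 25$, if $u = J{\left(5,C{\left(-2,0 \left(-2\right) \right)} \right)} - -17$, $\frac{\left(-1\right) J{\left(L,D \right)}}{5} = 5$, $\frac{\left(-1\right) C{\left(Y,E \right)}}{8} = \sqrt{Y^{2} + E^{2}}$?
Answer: $5600$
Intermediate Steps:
$C{\left(Y,E \right)} = - 8 \sqrt{E^{2} + Y^{2}}$ ($C{\left(Y,E \right)} = - 8 \sqrt{Y^{2} + E^{2}} = - 8 \sqrt{E^{2} + Y^{2}}$)
$J{\left(L,D \right)} = -25$ ($J{\left(L,D \right)} = \left(-5\right) 5 = -25$)
$u = -8$ ($u = -25 - -17 = -25 + 17 = -8$)
$u \left(-28\right) 25 = \left(-8\right) \left(-28\right) 25 = 224 \cdot 25 = 5600$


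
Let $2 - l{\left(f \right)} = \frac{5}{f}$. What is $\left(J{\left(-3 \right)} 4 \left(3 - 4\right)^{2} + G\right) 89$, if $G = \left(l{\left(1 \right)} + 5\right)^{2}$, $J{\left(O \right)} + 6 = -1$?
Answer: $-2136$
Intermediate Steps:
$J{\left(O \right)} = -7$ ($J{\left(O \right)} = -6 - 1 = -7$)
$l{\left(f \right)} = 2 - \frac{5}{f}$
$G = 4$ ($G = \left(\left(2 - \frac{5}{1}\right) + 5\right)^{2} = \left(\left(2 - 5\right) + 5\right)^{2} = \left(-3 + 5\right)^{2} = 2^{2} = 4$)
$\left(J{\left(-3 \right)} 4 \left(3 - 4\right)^{2} + G\right) 89 = \left(\left(-7\right) 4 \left(3 - 4\right)^{2} + 4\right) 89 = \left(- 28 \left(-1\right)^{2} + 4\right) 89 = \left(\left(-28\right) 1 + 4\right) 89 = \left(-28 + 4\right) 89 = \left(-24\right) 89 = -2136$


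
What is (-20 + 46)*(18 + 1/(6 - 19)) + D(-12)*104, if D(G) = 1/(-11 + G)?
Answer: 10614/23 ≈ 461.48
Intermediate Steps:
(-20 + 46)*(18 + 1/(6 - 19)) + D(-12)*104 = (-20 + 46)*(18 + 1/(6 - 19)) + 104/(-11 - 12) = 26*(18 + 1/(-13)) + 104/(-23) = 26*(18 - 1/13) - 1/23*104 = 26*(233/13) - 104/23 = 466 - 104/23 = 10614/23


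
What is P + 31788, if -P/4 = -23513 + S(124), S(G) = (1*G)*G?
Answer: 64336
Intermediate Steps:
S(G) = G² (S(G) = G*G = G²)
P = 32548 (P = -4*(-23513 + 124²) = -4*(-23513 + 15376) = -4*(-8137) = 32548)
P + 31788 = 32548 + 31788 = 64336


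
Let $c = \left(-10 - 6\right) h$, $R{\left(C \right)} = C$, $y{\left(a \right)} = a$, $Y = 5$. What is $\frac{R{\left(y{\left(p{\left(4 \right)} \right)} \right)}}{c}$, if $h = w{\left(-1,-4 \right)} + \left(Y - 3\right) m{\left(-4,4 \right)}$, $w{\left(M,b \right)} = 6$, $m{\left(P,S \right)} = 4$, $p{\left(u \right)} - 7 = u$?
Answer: $- \frac{11}{224} \approx -0.049107$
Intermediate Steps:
$p{\left(u \right)} = 7 + u$
$h = 14$ ($h = 6 + \left(5 - 3\right) 4 = 6 + 2 \cdot 4 = 6 + 8 = 14$)
$c = -224$ ($c = \left(-10 - 6\right) 14 = \left(-16\right) 14 = -224$)
$\frac{R{\left(y{\left(p{\left(4 \right)} \right)} \right)}}{c} = \frac{7 + 4}{-224} = 11 \left(- \frac{1}{224}\right) = - \frac{11}{224}$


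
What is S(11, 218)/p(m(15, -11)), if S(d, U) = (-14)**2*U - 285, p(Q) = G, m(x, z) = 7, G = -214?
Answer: -42443/214 ≈ -198.33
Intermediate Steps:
p(Q) = -214
S(d, U) = -285 + 196*U (S(d, U) = 196*U - 285 = -285 + 196*U)
S(11, 218)/p(m(15, -11)) = (-285 + 196*218)/(-214) = (-285 + 42728)*(-1/214) = 42443*(-1/214) = -42443/214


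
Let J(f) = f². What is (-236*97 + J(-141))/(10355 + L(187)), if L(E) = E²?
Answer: -3011/45324 ≈ -0.066433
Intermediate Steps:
(-236*97 + J(-141))/(10355 + L(187)) = (-236*97 + (-141)²)/(10355 + 187²) = (-22892 + 19881)/(10355 + 34969) = -3011/45324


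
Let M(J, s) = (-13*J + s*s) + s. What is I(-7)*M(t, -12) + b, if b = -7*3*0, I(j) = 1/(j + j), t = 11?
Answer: 11/14 ≈ 0.78571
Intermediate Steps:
I(j) = 1/(2*j)
M(J, s) = s + s**2 - 13*J (M(J, s) = (-13*J + s**2) + s = (s**2 - 13*J) + s = s + s**2 - 13*J)
b = 0 (b = -21*0 = 0)
I(-7)*M(t, -12) + b = ((1/2)/(-7))*(-12 + (-12)**2 - 13*11) + 0 = ((1/2)*(-1/7))*(-12 + 144 - 143) + 0 = -1/14*(-11) + 0 = 11/14 + 0 = 11/14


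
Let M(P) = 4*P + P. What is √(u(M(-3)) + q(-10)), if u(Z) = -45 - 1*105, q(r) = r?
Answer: 4*I*√10 ≈ 12.649*I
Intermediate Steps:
M(P) = 5*P
u(Z) = -150 (u(Z) = -45 - 105 = -150)
√(u(M(-3)) + q(-10)) = √(-150 - 10) = √(-160) = 4*I*√10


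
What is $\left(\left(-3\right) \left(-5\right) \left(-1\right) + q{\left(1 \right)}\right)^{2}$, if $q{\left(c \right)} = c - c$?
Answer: $225$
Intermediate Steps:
$q{\left(c \right)} = 0$
$\left(\left(-3\right) \left(-5\right) \left(-1\right) + q{\left(1 \right)}\right)^{2} = \left(\left(-3\right) \left(-5\right) \left(-1\right) + 0\right)^{2} = \left(15 \left(-1\right) + 0\right)^{2} = \left(-15 + 0\right)^{2} = \left(-15\right)^{2} = 225$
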